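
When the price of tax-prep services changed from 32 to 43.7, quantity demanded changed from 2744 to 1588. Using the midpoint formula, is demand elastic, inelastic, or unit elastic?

elastic

Arc ε ≈ -1.727.
|ε| = 1.73 > 1.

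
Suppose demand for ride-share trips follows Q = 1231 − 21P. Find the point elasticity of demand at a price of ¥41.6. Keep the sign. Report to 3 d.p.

-2.444

At P = 41.6, Q = 357.400.
dQ/dP = −21.
ε = (dQ/dP)(P/Q) = (-21)(41.6/357.400).
|ε| > 1, so demand is elastic at this price.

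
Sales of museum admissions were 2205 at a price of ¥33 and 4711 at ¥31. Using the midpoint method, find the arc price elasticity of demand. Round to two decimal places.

-11.60

ΔQ = 4711 − 2205 = 2506; ΔP = 31 − 33 = -2.
Midpoints: P̄ = 32.00, Q̄ = 3458.0.
ε = (ΔQ/ΔP)(P̄/Q̄) = (2506/-2)(32.00/3458.0).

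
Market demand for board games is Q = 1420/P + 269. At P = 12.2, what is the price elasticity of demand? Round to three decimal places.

-0.302

At P = 12.2, Q = 385.393.
dQ/dP = −1420/P² = -9.540.
ε = (dQ/dP)(P/Q) = (-9.540)(12.2/385.393).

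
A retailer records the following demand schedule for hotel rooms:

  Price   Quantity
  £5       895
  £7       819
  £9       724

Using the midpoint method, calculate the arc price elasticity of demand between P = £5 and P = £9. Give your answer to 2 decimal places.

At P = 5, Q = 895; at P = 9, Q = 724.
ΔQ = -171, ΔP = 4. Midpoints: P̄ = 7.00, Q̄ = 809.5.
ε = (ΔQ/ΔP)(P̄/Q̄) = (-171/4)(7.00/809.5).

-0.37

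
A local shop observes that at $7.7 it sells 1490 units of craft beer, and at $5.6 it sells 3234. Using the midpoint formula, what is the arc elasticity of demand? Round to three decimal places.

ΔQ = 3234 − 1490 = 1744; ΔP = 5.6 − 7.7 = -2.1.
Midpoints: P̄ = 6.65, Q̄ = 2362.0.
ε = (ΔQ/ΔP)(P̄/Q̄) = (1744/-2.1)(6.65/2362.0).

-2.338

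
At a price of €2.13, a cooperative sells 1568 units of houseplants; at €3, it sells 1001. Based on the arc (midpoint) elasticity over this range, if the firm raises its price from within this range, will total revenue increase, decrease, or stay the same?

Arc ε = (-567/0.87)(2.56/1284.5) ≈ -1.301.
|ε| = 1.30 > 1, so demand is elastic. A price rise therefore reduces total revenue.

decrease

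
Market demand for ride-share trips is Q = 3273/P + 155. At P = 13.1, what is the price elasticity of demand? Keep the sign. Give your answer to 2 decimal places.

-0.62

At P = 13.1, Q = 404.847.
dQ/dP = −3273/P² = -19.072.
ε = (dQ/dP)(P/Q) = (-19.072)(13.1/404.847).
|ε| < 1, so demand is inelastic at this price.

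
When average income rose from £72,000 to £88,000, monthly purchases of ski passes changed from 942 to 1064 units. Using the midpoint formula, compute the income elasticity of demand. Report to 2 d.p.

ΔQ = 122, ΔI = 16000. Midpoints: Ī = 80,000, Q̄ = 1003.0.
ε_I = (ΔQ/ΔI)(Ī/Q̄) = (122/16000)(80000/1003.0).

0.61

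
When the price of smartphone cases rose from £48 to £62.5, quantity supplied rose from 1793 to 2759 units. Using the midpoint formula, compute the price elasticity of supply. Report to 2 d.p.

ΔQ = 2759 − 1793 = 966; ΔP = 62.5 − 48 = 14.5.
Midpoints: P̄ = 55.25, Q̄ = 2276.0.
ε_s = (ΔQ/ΔP)(P̄/Q̄) = (966/14.5)(55.25/2276.0).

1.62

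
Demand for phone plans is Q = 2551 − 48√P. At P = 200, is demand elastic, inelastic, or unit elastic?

inelastic

Q = 1872.177, dQ/dP = -1.697.
ε = (dQ/dP)(P/Q) ≈ -0.181.
|ε| = 0.18 < 1.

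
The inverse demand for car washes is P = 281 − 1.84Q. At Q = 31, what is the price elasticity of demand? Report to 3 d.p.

At Q = 31, P = 281 − 1.84(31) = 223.96.
dP/dQ = −1.84, so dQ/dP = 1/(−1.84) = -0.543.
ε = (dQ/dP)(P/Q) = (-0.543)(223.96/31).

-3.926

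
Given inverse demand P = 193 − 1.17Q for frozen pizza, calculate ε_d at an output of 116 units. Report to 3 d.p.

At Q = 116, P = 193 − 1.17(116) = 57.28.
dP/dQ = −1.17, so dQ/dP = 1/(−1.17) = -0.855.
ε = (dQ/dP)(P/Q) = (-0.855)(57.28/116).

-0.422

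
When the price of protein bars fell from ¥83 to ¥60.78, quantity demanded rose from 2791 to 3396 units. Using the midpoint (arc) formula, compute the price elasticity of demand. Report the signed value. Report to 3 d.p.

-0.633

ΔQ = 3396 − 2791 = 605; ΔP = 60.78 − 83 = -22.22.
Midpoints: P̄ = 71.89, Q̄ = 3093.5.
ε = (ΔQ/ΔP)(P̄/Q̄) = (605/-22.22)(71.89/3093.5).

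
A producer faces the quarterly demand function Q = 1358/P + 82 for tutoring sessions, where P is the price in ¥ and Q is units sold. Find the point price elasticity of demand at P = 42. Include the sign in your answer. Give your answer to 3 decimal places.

At P = 42, Q = 114.333.
dQ/dP = −1358/P² = -0.770.
ε = (dQ/dP)(P/Q) = (-0.770)(42/114.333).

-0.283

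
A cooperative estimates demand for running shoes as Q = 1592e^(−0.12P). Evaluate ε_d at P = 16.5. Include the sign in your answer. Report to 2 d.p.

-1.98

At P = 16.5, Q = 219.806.
dQ/dP = −0.12·1592e^(−0.12P) = −0.12Q = -26.377.
ε = (dQ/dP)(P/Q) = (-26.377)(16.5/219.806).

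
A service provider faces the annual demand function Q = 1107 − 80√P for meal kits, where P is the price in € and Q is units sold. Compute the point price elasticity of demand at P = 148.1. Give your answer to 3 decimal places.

At P = 148.1, Q = 133.429.
dQ/dP = −80/(2√P) = -3.287.
ε = (dQ/dP)(P/Q) = (-3.287)(148.1/133.429).

-3.648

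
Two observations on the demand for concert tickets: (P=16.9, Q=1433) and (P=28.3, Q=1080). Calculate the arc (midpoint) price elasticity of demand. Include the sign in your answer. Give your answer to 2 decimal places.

ΔQ = 1080 − 1433 = -353; ΔP = 28.3 − 16.9 = 11.4.
Midpoints: P̄ = 22.60, Q̄ = 1256.5.
ε = (ΔQ/ΔP)(P̄/Q̄) = (-353/11.4)(22.60/1256.5).

-0.56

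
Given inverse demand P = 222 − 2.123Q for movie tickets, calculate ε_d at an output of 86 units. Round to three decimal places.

At Q = 86, P = 222 − 2.123(86) = 39.42.
dP/dQ = −2.123, so dQ/dP = 1/(−2.123) = -0.471.
ε = (dQ/dP)(P/Q) = (-0.471)(39.42/86).

-0.216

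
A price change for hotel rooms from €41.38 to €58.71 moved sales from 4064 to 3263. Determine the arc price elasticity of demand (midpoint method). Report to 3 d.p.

ΔQ = 3263 − 4064 = -801; ΔP = 58.71 − 41.38 = 17.33.
Midpoints: P̄ = 50.05, Q̄ = 3663.5.
ε = (ΔQ/ΔP)(P̄/Q̄) = (-801/17.33)(50.05/3663.5).

-0.631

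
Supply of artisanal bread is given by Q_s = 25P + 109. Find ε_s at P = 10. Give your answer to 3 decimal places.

At P = 10, Q_s = 359.
dQ_s/dP = 25.
ε_s = (dQ_s/dP)(P/Q_s) = (25)(10/359).

0.696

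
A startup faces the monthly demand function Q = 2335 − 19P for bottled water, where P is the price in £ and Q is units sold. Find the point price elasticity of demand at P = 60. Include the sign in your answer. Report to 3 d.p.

-0.954

At P = 60, Q = 1195.
dQ/dP = −19.
ε = (dQ/dP)(P/Q) = (-19)(60/1195).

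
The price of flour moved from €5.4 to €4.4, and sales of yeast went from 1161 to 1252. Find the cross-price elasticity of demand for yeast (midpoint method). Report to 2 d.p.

ΔQ_x = 1252 − 1161 = 91; ΔP_y = 4.4 − 5.4 = -1.
Midpoints: P̄_y = 4.90, Q̄_x = 1206.5.
ε_xy = (ΔQ_x/ΔP_y)(P̄_y/Q̄_x) = (91/-1)(4.90/1206.5).
ε_xy < 0, so the goods are complements.

-0.37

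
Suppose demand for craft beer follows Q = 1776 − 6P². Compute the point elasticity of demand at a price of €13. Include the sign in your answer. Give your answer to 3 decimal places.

-2.661

At P = 13, Q = 762.
dQ/dP = −12P = -156.
ε = (dQ/dP)(P/Q) = (-156)(13/762).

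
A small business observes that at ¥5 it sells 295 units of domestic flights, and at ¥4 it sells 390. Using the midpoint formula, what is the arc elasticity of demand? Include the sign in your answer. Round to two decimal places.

-1.25

ΔQ = 390 − 295 = 95; ΔP = 4 − 5 = -1.
Midpoints: P̄ = 4.50, Q̄ = 342.5.
ε = (ΔQ/ΔP)(P̄/Q̄) = (95/-1)(4.50/342.5).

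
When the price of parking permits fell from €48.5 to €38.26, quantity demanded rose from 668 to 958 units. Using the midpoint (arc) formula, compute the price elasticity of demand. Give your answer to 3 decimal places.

-1.511

ΔQ = 958 − 668 = 290; ΔP = 38.26 − 48.5 = -10.24.
Midpoints: P̄ = 43.38, Q̄ = 813.0.
ε = (ΔQ/ΔP)(P̄/Q̄) = (290/-10.24)(43.38/813.0).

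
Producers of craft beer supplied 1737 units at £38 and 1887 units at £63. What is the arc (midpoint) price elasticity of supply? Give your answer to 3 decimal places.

ΔQ = 1887 − 1737 = 150; ΔP = 63 − 38 = 25.
Midpoints: P̄ = 50.50, Q̄ = 1812.0.
ε_s = (ΔQ/ΔP)(P̄/Q̄) = (150/25)(50.50/1812.0).

0.167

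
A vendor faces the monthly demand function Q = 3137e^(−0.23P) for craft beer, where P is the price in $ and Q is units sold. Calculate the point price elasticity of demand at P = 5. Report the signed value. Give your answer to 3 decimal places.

At P = 5, Q = 993.290.
dQ/dP = −0.23·3137e^(−0.23P) = −0.23Q = -228.457.
ε = (dQ/dP)(P/Q) = (-228.457)(5/993.290).

-1.150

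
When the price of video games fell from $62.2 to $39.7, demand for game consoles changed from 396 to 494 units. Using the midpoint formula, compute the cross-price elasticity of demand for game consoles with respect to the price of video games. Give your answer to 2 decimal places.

-0.50

ΔQ_x = 494 − 396 = 98; ΔP_y = 39.7 − 62.2 = -22.5.
Midpoints: P̄_y = 50.95, Q̄_x = 445.0.
ε_xy = (ΔQ_x/ΔP_y)(P̄_y/Q̄_x) = (98/-22.5)(50.95/445.0).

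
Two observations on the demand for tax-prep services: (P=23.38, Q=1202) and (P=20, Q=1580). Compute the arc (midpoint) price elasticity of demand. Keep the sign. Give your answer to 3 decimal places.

-1.744

ΔQ = 1580 − 1202 = 378; ΔP = 20 − 23.38 = -3.38.
Midpoints: P̄ = 21.69, Q̄ = 1391.0.
ε = (ΔQ/ΔP)(P̄/Q̄) = (378/-3.38)(21.69/1391.0).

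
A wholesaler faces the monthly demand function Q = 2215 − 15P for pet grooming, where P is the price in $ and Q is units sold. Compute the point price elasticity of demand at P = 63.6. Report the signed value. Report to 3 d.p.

At P = 63.6, Q = 1261.
dQ/dP = −15.
ε = (dQ/dP)(P/Q) = (-15)(63.6/1261).
|ε| < 1, so demand is inelastic at this price.

-0.757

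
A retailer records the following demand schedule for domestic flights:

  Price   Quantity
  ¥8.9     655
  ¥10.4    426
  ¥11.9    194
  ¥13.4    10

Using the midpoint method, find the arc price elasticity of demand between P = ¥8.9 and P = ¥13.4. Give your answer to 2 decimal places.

At P = 8.9, Q = 655; at P = 13.4, Q = 10.
ΔQ = -645, ΔP = 4.5. Midpoints: P̄ = 11.15, Q̄ = 332.5.
ε = (ΔQ/ΔP)(P̄/Q̄) = (-645/4.5)(11.15/332.5).

-4.81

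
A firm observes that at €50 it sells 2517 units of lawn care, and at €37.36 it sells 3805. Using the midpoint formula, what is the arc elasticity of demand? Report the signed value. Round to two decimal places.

-1.41

ΔQ = 3805 − 2517 = 1288; ΔP = 37.36 − 50 = -12.64.
Midpoints: P̄ = 43.68, Q̄ = 3161.0.
ε = (ΔQ/ΔP)(P̄/Q̄) = (1288/-12.64)(43.68/3161.0).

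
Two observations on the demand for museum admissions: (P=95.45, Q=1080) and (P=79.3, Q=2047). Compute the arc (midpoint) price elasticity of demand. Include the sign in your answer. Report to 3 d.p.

ΔQ = 2047 − 1080 = 967; ΔP = 79.3 − 95.45 = -16.15.
Midpoints: P̄ = 87.38, Q̄ = 1563.5.
ε = (ΔQ/ΔP)(P̄/Q̄) = (967/-16.15)(87.38/1563.5).

-3.346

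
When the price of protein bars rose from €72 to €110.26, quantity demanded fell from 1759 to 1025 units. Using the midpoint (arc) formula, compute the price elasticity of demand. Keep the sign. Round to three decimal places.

-1.256

ΔQ = 1025 − 1759 = -734; ΔP = 110.26 − 72 = 38.26.
Midpoints: P̄ = 91.13, Q̄ = 1392.0.
ε = (ΔQ/ΔP)(P̄/Q̄) = (-734/38.26)(91.13/1392.0).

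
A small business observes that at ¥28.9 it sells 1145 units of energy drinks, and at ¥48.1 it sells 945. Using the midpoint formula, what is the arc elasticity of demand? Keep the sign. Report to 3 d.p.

-0.384

ΔQ = 945 − 1145 = -200; ΔP = 48.1 − 28.9 = 19.2.
Midpoints: P̄ = 38.50, Q̄ = 1045.0.
ε = (ΔQ/ΔP)(P̄/Q̄) = (-200/19.2)(38.50/1045.0).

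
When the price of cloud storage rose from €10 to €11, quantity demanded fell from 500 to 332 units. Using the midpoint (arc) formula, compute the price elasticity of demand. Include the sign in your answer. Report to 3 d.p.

ΔQ = 332 − 500 = -168; ΔP = 11 − 10 = 1.
Midpoints: P̄ = 10.50, Q̄ = 416.0.
ε = (ΔQ/ΔP)(P̄/Q̄) = (-168/1)(10.50/416.0).

-4.240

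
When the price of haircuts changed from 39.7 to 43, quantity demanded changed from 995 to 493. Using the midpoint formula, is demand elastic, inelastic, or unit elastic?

Arc ε ≈ -8.455.
|ε| = 8.45 > 1.

elastic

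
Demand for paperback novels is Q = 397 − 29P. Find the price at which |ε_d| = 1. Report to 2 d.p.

6.84

For linear demand Q = a − bP, ε = −bP/(a − bP). |ε| = 1 when bP = a − bP, i.e. P = a/(2b).
P = 397/(2·29) = 397/58 = 6.8448.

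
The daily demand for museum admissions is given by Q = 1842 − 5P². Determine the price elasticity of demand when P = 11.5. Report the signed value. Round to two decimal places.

At P = 11.5, Q = 1180.750.
dQ/dP = −10P = -115.
ε = (dQ/dP)(P/Q) = (-115)(11.5/1180.750).
|ε| > 1, so demand is elastic at this price.

-1.12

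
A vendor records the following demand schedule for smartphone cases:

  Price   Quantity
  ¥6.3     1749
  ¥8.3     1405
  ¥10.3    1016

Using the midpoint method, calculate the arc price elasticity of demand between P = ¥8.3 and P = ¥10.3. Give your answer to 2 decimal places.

-1.49

At P = 8.3, Q = 1405; at P = 10.3, Q = 1016.
ΔQ = -389, ΔP = 2.0. Midpoints: P̄ = 9.30, Q̄ = 1210.5.
ε = (ΔQ/ΔP)(P̄/Q̄) = (-389/2.0)(9.30/1210.5).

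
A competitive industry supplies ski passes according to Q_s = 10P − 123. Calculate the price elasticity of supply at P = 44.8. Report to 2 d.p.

At P = 44.8, Q_s = 325.
dQ_s/dP = 10.
ε_s = (dQ_s/dP)(P/Q_s) = (10)(44.8/325).

1.38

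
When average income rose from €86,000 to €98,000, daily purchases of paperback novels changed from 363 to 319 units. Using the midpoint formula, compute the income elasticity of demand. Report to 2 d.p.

ΔQ = -44, ΔI = 12000. Midpoints: Ī = 92,000, Q̄ = 341.0.
ε_I = (ΔQ/ΔI)(Ī/Q̄) = (-44/12000)(92000/341.0).

-0.99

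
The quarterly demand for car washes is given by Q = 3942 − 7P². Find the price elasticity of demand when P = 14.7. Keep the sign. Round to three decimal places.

-1.245

At P = 14.7, Q = 2429.370.
dQ/dP = −14P = -205.800.
ε = (dQ/dP)(P/Q) = (-205.800)(14.7/2429.370).
|ε| > 1, so demand is elastic at this price.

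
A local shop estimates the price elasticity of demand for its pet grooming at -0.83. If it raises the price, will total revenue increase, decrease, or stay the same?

increase

|ε| = 0.83 < 1, so demand is inelastic. A price rise therefore raises total revenue.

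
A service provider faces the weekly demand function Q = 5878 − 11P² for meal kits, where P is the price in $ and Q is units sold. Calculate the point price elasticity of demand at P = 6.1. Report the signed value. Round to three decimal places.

-0.150

At P = 6.1, Q = 5468.690.
dQ/dP = −22P = -134.200.
ε = (dQ/dP)(P/Q) = (-134.200)(6.1/5468.690).
|ε| < 1, so demand is inelastic at this price.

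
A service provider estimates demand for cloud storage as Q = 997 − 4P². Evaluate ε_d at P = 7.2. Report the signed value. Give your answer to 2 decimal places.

At P = 7.2, Q = 789.640.
dQ/dP = −8P = -57.600.
ε = (dQ/dP)(P/Q) = (-57.600)(7.2/789.640).

-0.53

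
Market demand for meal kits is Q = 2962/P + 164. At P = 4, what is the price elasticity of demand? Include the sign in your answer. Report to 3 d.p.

At P = 4, Q = 904.500.
dQ/dP = −2962/P² = -185.125.
ε = (dQ/dP)(P/Q) = (-185.125)(4/904.500).
|ε| < 1, so demand is inelastic at this price.

-0.819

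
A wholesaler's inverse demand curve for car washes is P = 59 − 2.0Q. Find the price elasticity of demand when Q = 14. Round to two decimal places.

-1.11

At Q = 14, P = 59 − 2.0(14) = 31.00.
dP/dQ = −2.0, so dQ/dP = 1/(−2.0) = -0.500.
ε = (dQ/dP)(P/Q) = (-0.500)(31.00/14).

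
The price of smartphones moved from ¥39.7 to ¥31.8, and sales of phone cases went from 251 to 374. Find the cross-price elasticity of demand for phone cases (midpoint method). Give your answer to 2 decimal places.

ΔQ_x = 374 − 251 = 123; ΔP_y = 31.8 − 39.7 = -7.9.
Midpoints: P̄_y = 35.75, Q̄_x = 312.5.
ε_xy = (ΔQ_x/ΔP_y)(P̄_y/Q̄_x) = (123/-7.9)(35.75/312.5).

-1.78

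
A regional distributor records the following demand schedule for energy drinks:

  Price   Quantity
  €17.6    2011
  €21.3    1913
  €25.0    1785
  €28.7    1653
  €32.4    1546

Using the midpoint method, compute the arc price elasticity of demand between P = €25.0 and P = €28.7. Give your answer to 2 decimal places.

-0.56

At P = 25.0, Q = 1785; at P = 28.7, Q = 1653.
ΔQ = -132, ΔP = 3.7. Midpoints: P̄ = 26.85, Q̄ = 1719.0.
ε = (ΔQ/ΔP)(P̄/Q̄) = (-132/3.7)(26.85/1719.0).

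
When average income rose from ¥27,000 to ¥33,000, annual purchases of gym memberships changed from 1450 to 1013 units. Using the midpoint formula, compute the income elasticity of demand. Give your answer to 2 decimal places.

ΔQ = -437, ΔI = 6000. Midpoints: Ī = 30,000, Q̄ = 1231.5.
ε_I = (ΔQ/ΔI)(Ī/Q̄) = (-437/6000)(30000/1231.5).

-1.77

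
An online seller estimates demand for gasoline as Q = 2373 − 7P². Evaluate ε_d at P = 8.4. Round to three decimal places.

-0.526

At P = 8.4, Q = 1879.080.
dQ/dP = −14P = -117.600.
ε = (dQ/dP)(P/Q) = (-117.600)(8.4/1879.080).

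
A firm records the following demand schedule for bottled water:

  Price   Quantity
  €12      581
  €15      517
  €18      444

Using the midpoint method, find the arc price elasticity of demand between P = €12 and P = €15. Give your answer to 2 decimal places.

-0.52

At P = 12, Q = 581; at P = 15, Q = 517.
ΔQ = -64, ΔP = 3. Midpoints: P̄ = 13.50, Q̄ = 549.0.
ε = (ΔQ/ΔP)(P̄/Q̄) = (-64/3)(13.50/549.0).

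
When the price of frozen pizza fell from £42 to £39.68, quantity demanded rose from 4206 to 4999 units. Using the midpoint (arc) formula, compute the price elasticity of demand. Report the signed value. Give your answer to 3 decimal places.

-3.033

ΔQ = 4999 − 4206 = 793; ΔP = 39.68 − 42 = -2.32.
Midpoints: P̄ = 40.84, Q̄ = 4602.5.
ε = (ΔQ/ΔP)(P̄/Q̄) = (793/-2.32)(40.84/4602.5).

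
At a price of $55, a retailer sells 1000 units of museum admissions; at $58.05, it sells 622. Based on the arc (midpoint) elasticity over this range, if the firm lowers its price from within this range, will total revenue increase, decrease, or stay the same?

Arc ε = (-378/3.05)(56.52/811.0) ≈ -8.638.
|ε| = 8.64 > 1, so demand is elastic. A price cut therefore raises total revenue.

increase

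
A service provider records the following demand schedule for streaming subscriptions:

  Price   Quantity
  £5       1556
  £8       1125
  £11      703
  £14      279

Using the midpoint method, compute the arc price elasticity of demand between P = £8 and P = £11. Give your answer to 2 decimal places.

-1.46

At P = 8, Q = 1125; at P = 11, Q = 703.
ΔQ = -422, ΔP = 3. Midpoints: P̄ = 9.50, Q̄ = 914.0.
ε = (ΔQ/ΔP)(P̄/Q̄) = (-422/3)(9.50/914.0).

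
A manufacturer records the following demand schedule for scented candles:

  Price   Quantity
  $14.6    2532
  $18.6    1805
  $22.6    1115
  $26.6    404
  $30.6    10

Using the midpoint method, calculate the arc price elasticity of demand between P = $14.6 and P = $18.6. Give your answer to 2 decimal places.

-1.39

At P = 14.6, Q = 2532; at P = 18.6, Q = 1805.
ΔQ = -727, ΔP = 4.0. Midpoints: P̄ = 16.60, Q̄ = 2168.5.
ε = (ΔQ/ΔP)(P̄/Q̄) = (-727/4.0)(16.60/2168.5).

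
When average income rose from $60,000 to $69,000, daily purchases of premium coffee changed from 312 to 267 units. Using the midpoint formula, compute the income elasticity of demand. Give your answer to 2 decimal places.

-1.11

ΔQ = -45, ΔI = 9000. Midpoints: Ī = 64,500, Q̄ = 289.5.
ε_I = (ΔQ/ΔI)(Ī/Q̄) = (-45/9000)(64500/289.5).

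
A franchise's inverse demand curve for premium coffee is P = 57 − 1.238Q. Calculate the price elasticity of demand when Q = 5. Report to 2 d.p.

At Q = 5, P = 57 − 1.238(5) = 50.81.
dP/dQ = −1.238, so dQ/dP = 1/(−1.238) = -0.808.
ε = (dQ/dP)(P/Q) = (-0.808)(50.81/5).

-8.21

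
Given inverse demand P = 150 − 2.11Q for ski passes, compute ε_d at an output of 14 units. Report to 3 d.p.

At Q = 14, P = 150 − 2.11(14) = 120.46.
dP/dQ = −2.11, so dQ/dP = 1/(−2.11) = -0.474.
ε = (dQ/dP)(P/Q) = (-0.474)(120.46/14).

-4.078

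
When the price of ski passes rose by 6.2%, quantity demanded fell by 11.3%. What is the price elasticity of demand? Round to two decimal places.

-1.82

ε = %ΔQ / %ΔP = (-11.3)/(6.2) = -1.823.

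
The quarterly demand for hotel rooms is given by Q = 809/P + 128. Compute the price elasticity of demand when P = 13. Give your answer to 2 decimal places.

-0.33

At P = 13, Q = 190.231.
dQ/dP = −809/P² = -4.787.
ε = (dQ/dP)(P/Q) = (-4.787)(13/190.231).
|ε| < 1, so demand is inelastic at this price.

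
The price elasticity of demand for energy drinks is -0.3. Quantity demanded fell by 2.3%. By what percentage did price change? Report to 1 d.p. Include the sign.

%ΔP ≈ %ΔQ / ε = (-2.3%)/(-0.3) = 7.67%.

7.7%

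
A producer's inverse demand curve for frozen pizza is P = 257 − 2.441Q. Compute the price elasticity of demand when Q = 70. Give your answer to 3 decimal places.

-0.504

At Q = 70, P = 257 − 2.441(70) = 86.13.
dP/dQ = −2.441, so dQ/dP = 1/(−2.441) = -0.410.
ε = (dQ/dP)(P/Q) = (-0.410)(86.13/70).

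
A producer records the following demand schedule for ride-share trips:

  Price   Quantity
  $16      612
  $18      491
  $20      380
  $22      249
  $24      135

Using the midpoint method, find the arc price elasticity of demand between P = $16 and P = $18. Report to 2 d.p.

At P = 16, Q = 612; at P = 18, Q = 491.
ΔQ = -121, ΔP = 2. Midpoints: P̄ = 17.00, Q̄ = 551.5.
ε = (ΔQ/ΔP)(P̄/Q̄) = (-121/2)(17.00/551.5).

-1.86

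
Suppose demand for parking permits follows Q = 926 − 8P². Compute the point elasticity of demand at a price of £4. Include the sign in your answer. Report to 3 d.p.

At P = 4, Q = 798.
dQ/dP = −16P = -64.
ε = (dQ/dP)(P/Q) = (-64)(4/798).
|ε| < 1, so demand is inelastic at this price.

-0.321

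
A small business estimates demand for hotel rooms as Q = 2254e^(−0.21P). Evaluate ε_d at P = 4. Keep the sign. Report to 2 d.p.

At P = 4, Q = 973.076.
dQ/dP = −0.21·2254e^(−0.21P) = −0.21Q = -204.346.
ε = (dQ/dP)(P/Q) = (-204.346)(4/973.076).

-0.84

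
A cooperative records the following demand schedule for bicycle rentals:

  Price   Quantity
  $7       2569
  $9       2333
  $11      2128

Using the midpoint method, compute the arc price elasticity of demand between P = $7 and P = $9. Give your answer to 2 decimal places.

-0.39

At P = 7, Q = 2569; at P = 9, Q = 2333.
ΔQ = -236, ΔP = 2. Midpoints: P̄ = 8.00, Q̄ = 2451.0.
ε = (ΔQ/ΔP)(P̄/Q̄) = (-236/2)(8.00/2451.0).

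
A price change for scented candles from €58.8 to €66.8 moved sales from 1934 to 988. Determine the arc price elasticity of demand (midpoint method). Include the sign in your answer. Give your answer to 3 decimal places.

-5.083

ΔQ = 988 − 1934 = -946; ΔP = 66.8 − 58.8 = 8.
Midpoints: P̄ = 62.80, Q̄ = 1461.0.
ε = (ΔQ/ΔP)(P̄/Q̄) = (-946/8)(62.80/1461.0).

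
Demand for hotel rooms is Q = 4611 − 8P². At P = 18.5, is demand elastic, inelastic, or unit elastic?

Q = 1873, dQ/dP = -296.
ε = (dQ/dP)(P/Q) ≈ -2.924.
|ε| = 2.92 > 1.

elastic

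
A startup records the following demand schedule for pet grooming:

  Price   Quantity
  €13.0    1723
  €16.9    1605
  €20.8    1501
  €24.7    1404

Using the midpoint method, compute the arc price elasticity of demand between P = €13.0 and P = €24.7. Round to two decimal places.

At P = 13.0, Q = 1723; at P = 24.7, Q = 1404.
ΔQ = -319, ΔP = 11.7. Midpoints: P̄ = 18.85, Q̄ = 1563.5.
ε = (ΔQ/ΔP)(P̄/Q̄) = (-319/11.7)(18.85/1563.5).

-0.33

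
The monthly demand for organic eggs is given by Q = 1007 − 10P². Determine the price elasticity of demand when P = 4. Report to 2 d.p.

-0.38

At P = 4, Q = 847.
dQ/dP = −20P = -80.
ε = (dQ/dP)(P/Q) = (-80)(4/847).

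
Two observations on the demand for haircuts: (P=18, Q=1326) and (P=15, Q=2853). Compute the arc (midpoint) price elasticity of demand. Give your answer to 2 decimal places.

ΔQ = 2853 − 1326 = 1527; ΔP = 15 − 18 = -3.
Midpoints: P̄ = 16.50, Q̄ = 2089.5.
ε = (ΔQ/ΔP)(P̄/Q̄) = (1527/-3)(16.50/2089.5).

-4.02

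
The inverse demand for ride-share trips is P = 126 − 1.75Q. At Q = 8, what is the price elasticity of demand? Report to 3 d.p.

At Q = 8, P = 126 − 1.75(8) = 112.00.
dP/dQ = −1.75, so dQ/dP = 1/(−1.75) = -0.571.
ε = (dQ/dP)(P/Q) = (-0.571)(112.00/8).

-8.000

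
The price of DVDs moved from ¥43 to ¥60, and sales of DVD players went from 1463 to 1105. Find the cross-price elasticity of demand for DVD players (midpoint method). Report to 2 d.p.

-0.84

ΔQ_x = 1105 − 1463 = -358; ΔP_y = 60 − 43 = 17.
Midpoints: P̄_y = 51.50, Q̄_x = 1284.0.
ε_xy = (ΔQ_x/ΔP_y)(P̄_y/Q̄_x) = (-358/17)(51.50/1284.0).
ε_xy < 0, so the goods are complements.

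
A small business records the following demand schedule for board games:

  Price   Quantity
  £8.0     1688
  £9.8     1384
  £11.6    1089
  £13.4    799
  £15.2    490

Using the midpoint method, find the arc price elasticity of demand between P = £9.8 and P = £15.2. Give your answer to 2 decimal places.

-2.21

At P = 9.8, Q = 1384; at P = 15.2, Q = 490.
ΔQ = -894, ΔP = 5.4. Midpoints: P̄ = 12.50, Q̄ = 937.0.
ε = (ΔQ/ΔP)(P̄/Q̄) = (-894/5.4)(12.50/937.0).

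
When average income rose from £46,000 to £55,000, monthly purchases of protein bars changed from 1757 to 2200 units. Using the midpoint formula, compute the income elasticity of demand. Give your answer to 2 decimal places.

ΔQ = 443, ΔI = 9000. Midpoints: Ī = 50,500, Q̄ = 1978.5.
ε_I = (ΔQ/ΔI)(Ī/Q̄) = (443/9000)(50500/1978.5).

1.26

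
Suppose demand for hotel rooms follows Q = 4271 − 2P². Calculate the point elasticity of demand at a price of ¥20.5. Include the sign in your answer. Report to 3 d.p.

At P = 20.5, Q = 3430.500.
dQ/dP = −4P = -82.
ε = (dQ/dP)(P/Q) = (-82)(20.5/3430.500).
|ε| < 1, so demand is inelastic at this price.

-0.490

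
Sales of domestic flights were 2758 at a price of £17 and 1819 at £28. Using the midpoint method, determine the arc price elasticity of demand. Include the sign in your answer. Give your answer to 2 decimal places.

-0.84

ΔQ = 1819 − 2758 = -939; ΔP = 28 − 17 = 11.
Midpoints: P̄ = 22.50, Q̄ = 2288.5.
ε = (ΔQ/ΔP)(P̄/Q̄) = (-939/11)(22.50/2288.5).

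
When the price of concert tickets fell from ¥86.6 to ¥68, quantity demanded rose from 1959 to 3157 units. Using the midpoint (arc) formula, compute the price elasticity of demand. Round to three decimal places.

ΔQ = 3157 − 1959 = 1198; ΔP = 68 − 86.6 = -18.6.
Midpoints: P̄ = 77.30, Q̄ = 2558.0.
ε = (ΔQ/ΔP)(P̄/Q̄) = (1198/-18.6)(77.30/2558.0).

-1.946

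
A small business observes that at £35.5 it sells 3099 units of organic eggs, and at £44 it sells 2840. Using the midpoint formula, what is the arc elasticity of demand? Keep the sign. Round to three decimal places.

ΔQ = 2840 − 3099 = -259; ΔP = 44 − 35.5 = 8.5.
Midpoints: P̄ = 39.75, Q̄ = 2969.5.
ε = (ΔQ/ΔP)(P̄/Q̄) = (-259/8.5)(39.75/2969.5).

-0.408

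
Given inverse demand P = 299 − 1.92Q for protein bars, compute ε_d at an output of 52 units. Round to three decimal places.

-1.995

At Q = 52, P = 299 − 1.92(52) = 199.16.
dP/dQ = −1.92, so dQ/dP = 1/(−1.92) = -0.521.
ε = (dQ/dP)(P/Q) = (-0.521)(199.16/52).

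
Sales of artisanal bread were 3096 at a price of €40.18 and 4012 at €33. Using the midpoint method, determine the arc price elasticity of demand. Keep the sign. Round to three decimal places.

ΔQ = 4012 − 3096 = 916; ΔP = 33 − 40.18 = -7.18.
Midpoints: P̄ = 36.59, Q̄ = 3554.0.
ε = (ΔQ/ΔP)(P̄/Q̄) = (916/-7.18)(36.59/3554.0).

-1.313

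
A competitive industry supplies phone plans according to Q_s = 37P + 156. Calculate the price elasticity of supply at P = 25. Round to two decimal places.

At P = 25, Q_s = 1081.
dQ_s/dP = 37.
ε_s = (dQ_s/dP)(P/Q_s) = (37)(25/1081).

0.86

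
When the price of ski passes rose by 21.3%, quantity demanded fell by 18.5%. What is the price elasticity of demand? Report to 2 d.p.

-0.87

ε = %ΔQ / %ΔP = (-18.5)/(21.3) = -0.869.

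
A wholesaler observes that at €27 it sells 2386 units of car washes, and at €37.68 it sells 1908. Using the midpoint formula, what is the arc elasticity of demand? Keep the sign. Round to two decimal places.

-0.67

ΔQ = 1908 − 2386 = -478; ΔP = 37.68 − 27 = 10.68.
Midpoints: P̄ = 32.34, Q̄ = 2147.0.
ε = (ΔQ/ΔP)(P̄/Q̄) = (-478/10.68)(32.34/2147.0).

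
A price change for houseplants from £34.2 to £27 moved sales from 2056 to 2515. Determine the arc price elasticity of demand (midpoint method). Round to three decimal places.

ΔQ = 2515 − 2056 = 459; ΔP = 27 − 34.2 = -7.2.
Midpoints: P̄ = 30.60, Q̄ = 2285.5.
ε = (ΔQ/ΔP)(P̄/Q̄) = (459/-7.2)(30.60/2285.5).

-0.854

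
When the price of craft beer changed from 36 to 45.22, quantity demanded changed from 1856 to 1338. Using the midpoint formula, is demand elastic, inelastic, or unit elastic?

Arc ε ≈ -1.429.
|ε| = 1.43 > 1.

elastic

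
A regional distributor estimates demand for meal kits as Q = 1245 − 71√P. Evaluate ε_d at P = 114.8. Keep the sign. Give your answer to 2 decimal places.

At P = 114.8, Q = 484.272.
dQ/dP = −71/(2√P) = -3.313.
ε = (dQ/dP)(P/Q) = (-3.313)(114.8/484.272).

-0.79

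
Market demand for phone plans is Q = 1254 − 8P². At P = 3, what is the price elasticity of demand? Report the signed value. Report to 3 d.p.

-0.122

At P = 3, Q = 1182.
dQ/dP = −16P = -48.
ε = (dQ/dP)(P/Q) = (-48)(3/1182).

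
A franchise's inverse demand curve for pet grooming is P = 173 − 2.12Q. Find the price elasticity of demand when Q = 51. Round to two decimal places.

At Q = 51, P = 173 − 2.12(51) = 64.88.
dP/dQ = −2.12, so dQ/dP = 1/(−2.12) = -0.472.
ε = (dQ/dP)(P/Q) = (-0.472)(64.88/51).

-0.60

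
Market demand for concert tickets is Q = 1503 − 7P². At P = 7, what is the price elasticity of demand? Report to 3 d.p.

-0.591

At P = 7, Q = 1160.
dQ/dP = −14P = -98.
ε = (dQ/dP)(P/Q) = (-98)(7/1160).
|ε| < 1, so demand is inelastic at this price.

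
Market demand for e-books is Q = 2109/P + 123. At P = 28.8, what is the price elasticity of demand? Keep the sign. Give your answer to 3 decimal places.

At P = 28.8, Q = 196.229.
dQ/dP = −2109/P² = -2.543.
ε = (dQ/dP)(P/Q) = (-2.543)(28.8/196.229).
|ε| < 1, so demand is inelastic at this price.

-0.373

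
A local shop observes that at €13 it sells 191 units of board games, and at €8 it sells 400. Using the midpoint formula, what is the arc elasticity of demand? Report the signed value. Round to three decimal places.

-1.485

ΔQ = 400 − 191 = 209; ΔP = 8 − 13 = -5.
Midpoints: P̄ = 10.50, Q̄ = 295.5.
ε = (ΔQ/ΔP)(P̄/Q̄) = (209/-5)(10.50/295.5).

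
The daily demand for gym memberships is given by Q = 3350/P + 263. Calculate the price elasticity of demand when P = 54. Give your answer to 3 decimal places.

-0.191

At P = 54, Q = 325.037.
dQ/dP = −3350/P² = -1.149.
ε = (dQ/dP)(P/Q) = (-1.149)(54/325.037).
|ε| < 1, so demand is inelastic at this price.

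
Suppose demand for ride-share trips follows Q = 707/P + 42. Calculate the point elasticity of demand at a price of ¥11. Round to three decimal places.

At P = 11, Q = 106.273.
dQ/dP = −707/P² = -5.843.
ε = (dQ/dP)(P/Q) = (-5.843)(11/106.273).

-0.605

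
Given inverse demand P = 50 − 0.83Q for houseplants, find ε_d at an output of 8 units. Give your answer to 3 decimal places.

-6.530

At Q = 8, P = 50 − 0.83(8) = 43.36.
dP/dQ = −0.83, so dQ/dP = 1/(−0.83) = -1.205.
ε = (dQ/dP)(P/Q) = (-1.205)(43.36/8).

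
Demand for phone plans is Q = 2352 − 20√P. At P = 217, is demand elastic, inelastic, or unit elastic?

inelastic

Q = 2057.382, dQ/dP = -0.679.
ε = (dQ/dP)(P/Q) ≈ -0.072.
|ε| = 0.07 < 1.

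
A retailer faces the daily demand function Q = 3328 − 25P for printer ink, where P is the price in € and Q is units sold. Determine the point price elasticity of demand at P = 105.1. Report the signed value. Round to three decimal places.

-3.751

At P = 105.1, Q = 700.500.
dQ/dP = −25.
ε = (dQ/dP)(P/Q) = (-25)(105.1/700.500).
|ε| > 1, so demand is elastic at this price.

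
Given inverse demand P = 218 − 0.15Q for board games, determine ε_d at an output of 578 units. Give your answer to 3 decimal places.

-1.514

At Q = 578, P = 218 − 0.15(578) = 131.30.
dP/dQ = −0.15, so dQ/dP = 1/(−0.15) = -6.667.
ε = (dQ/dP)(P/Q) = (-6.667)(131.30/578).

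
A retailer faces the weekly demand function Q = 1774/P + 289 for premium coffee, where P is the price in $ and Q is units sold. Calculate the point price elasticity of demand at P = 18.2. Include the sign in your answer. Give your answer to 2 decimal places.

-0.25

At P = 18.2, Q = 386.473.
dQ/dP = −1774/P² = -5.356.
ε = (dQ/dP)(P/Q) = (-5.356)(18.2/386.473).
|ε| < 1, so demand is inelastic at this price.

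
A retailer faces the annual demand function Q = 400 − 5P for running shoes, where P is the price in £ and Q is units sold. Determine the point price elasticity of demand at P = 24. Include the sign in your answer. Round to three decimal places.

At P = 24, Q = 280.
dQ/dP = −5.
ε = (dQ/dP)(P/Q) = (-5)(24/280).

-0.429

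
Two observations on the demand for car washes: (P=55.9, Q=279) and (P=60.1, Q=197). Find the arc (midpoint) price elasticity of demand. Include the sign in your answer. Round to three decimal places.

ΔQ = 197 − 279 = -82; ΔP = 60.1 − 55.9 = 4.2.
Midpoints: P̄ = 58.00, Q̄ = 238.0.
ε = (ΔQ/ΔP)(P̄/Q̄) = (-82/4.2)(58.00/238.0).

-4.758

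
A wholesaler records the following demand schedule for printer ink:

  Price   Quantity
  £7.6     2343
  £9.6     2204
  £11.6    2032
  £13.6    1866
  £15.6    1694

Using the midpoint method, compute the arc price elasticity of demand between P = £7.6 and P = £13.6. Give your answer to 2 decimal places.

-0.40

At P = 7.6, Q = 2343; at P = 13.6, Q = 1866.
ΔQ = -477, ΔP = 6.0. Midpoints: P̄ = 10.60, Q̄ = 2104.5.
ε = (ΔQ/ΔP)(P̄/Q̄) = (-477/6.0)(10.60/2104.5).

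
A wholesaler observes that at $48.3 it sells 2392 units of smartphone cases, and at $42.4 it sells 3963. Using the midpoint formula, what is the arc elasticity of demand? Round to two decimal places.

-3.80

ΔQ = 3963 − 2392 = 1571; ΔP = 42.4 − 48.3 = -5.9.
Midpoints: P̄ = 45.35, Q̄ = 3177.5.
ε = (ΔQ/ΔP)(P̄/Q̄) = (1571/-5.9)(45.35/3177.5).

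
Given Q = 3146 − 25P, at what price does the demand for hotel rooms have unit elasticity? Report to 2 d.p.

62.92

For linear demand Q = a − bP, ε = −bP/(a − bP). |ε| = 1 when bP = a − bP, i.e. P = a/(2b).
P = 3146/(2·25) = 3146/50 = 62.9200.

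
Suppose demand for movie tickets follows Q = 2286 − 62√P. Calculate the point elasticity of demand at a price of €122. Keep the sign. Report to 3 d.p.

At P = 122, Q = 1601.188.
dQ/dP = −62/(2√P) = -2.807.
ε = (dQ/dP)(P/Q) = (-2.807)(122/1601.188).
|ε| < 1, so demand is inelastic at this price.

-0.214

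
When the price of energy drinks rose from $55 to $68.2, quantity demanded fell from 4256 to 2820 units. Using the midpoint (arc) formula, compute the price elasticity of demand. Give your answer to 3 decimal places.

ΔQ = 2820 − 4256 = -1436; ΔP = 68.2 − 55 = 13.2.
Midpoints: P̄ = 61.60, Q̄ = 3538.0.
ε = (ΔQ/ΔP)(P̄/Q̄) = (-1436/13.2)(61.60/3538.0).

-1.894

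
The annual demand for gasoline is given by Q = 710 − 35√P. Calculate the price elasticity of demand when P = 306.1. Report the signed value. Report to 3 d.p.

At P = 306.1, Q = 97.650.
dQ/dP = −35/(2√P) = -1.000.
ε = (dQ/dP)(P/Q) = (-1.000)(306.1/97.650).

-3.135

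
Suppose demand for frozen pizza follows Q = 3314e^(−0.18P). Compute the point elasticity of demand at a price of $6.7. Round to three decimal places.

At P = 6.7, Q = 992.187.
dQ/dP = −0.18·3314e^(−0.18P) = −0.18Q = -178.594.
ε = (dQ/dP)(P/Q) = (-178.594)(6.7/992.187).
|ε| > 1, so demand is elastic at this price.

-1.206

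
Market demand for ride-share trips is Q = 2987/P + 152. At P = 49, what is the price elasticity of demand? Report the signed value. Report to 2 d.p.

At P = 49, Q = 212.959.
dQ/dP = −2987/P² = -1.244.
ε = (dQ/dP)(P/Q) = (-1.244)(49/212.959).

-0.29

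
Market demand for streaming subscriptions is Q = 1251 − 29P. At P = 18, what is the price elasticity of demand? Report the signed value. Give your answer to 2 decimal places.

At P = 18, Q = 729.
dQ/dP = −29.
ε = (dQ/dP)(P/Q) = (-29)(18/729).
|ε| < 1, so demand is inelastic at this price.

-0.72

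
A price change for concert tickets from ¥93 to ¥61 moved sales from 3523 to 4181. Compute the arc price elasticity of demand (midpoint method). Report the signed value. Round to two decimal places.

ΔQ = 4181 − 3523 = 658; ΔP = 61 − 93 = -32.
Midpoints: P̄ = 77.00, Q̄ = 3852.0.
ε = (ΔQ/ΔP)(P̄/Q̄) = (658/-32)(77.00/3852.0).

-0.41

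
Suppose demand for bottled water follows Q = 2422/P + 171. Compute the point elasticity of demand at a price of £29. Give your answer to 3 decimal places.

-0.328

At P = 29, Q = 254.517.
dQ/dP = −2422/P² = -2.880.
ε = (dQ/dP)(P/Q) = (-2.880)(29/254.517).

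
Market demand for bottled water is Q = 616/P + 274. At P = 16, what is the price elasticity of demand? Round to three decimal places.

At P = 16, Q = 312.500.
dQ/dP = −616/P² = -2.406.
ε = (dQ/dP)(P/Q) = (-2.406)(16/312.500).

-0.123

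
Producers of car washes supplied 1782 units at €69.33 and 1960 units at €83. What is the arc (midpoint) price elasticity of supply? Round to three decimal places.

0.530

ΔQ = 1960 − 1782 = 178; ΔP = 83 − 69.33 = 13.67.
Midpoints: P̄ = 76.16, Q̄ = 1871.0.
ε_s = (ΔQ/ΔP)(P̄/Q̄) = (178/13.67)(76.16/1871.0).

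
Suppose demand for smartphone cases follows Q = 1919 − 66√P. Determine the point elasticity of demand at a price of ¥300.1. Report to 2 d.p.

-0.74

At P = 300.1, Q = 775.656.
dQ/dP = −66/(2√P) = -1.905.
ε = (dQ/dP)(P/Q) = (-1.905)(300.1/775.656).
|ε| < 1, so demand is inelastic at this price.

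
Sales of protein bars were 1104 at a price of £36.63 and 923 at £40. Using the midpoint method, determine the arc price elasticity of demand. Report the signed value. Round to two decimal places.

-2.03

ΔQ = 923 − 1104 = -181; ΔP = 40 − 36.63 = 3.37.
Midpoints: P̄ = 38.31, Q̄ = 1013.5.
ε = (ΔQ/ΔP)(P̄/Q̄) = (-181/3.37)(38.31/1013.5).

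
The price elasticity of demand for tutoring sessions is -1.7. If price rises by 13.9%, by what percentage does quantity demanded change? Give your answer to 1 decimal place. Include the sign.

%ΔQ ≈ ε × %ΔP = (-1.7)(13.9%) = -23.63%.

-23.6%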